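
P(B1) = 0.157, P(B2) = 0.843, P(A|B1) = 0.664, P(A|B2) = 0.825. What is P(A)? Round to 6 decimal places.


P(A) = P(A|B1)*P(B1) + P(A|B2)*P(B2)
P(A|B1)*P(B1) = 0.664 * 0.157 = 0.104248
P(A|B2)*P(B2) = 0.825 * 0.843 = 0.695475
P(A) = 0.104248 + 0.695475 = 0.799723

0.799723


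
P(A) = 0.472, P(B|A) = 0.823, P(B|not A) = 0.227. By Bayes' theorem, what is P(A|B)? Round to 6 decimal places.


P(A|B) = P(B|A)*P(A) / P(B), P(B) = P(B|A)*P(A) + P(B|not A)*P(not A)
P(B|A)*P(A) = 0.823 * 0.472 = 0.388456
P(B|not A)*P(not A) = 0.227 * 0.528 = 0.119856
P(B) = 0.388456 + 0.119856 = 0.508312
P(A|B) = 0.388456 / 0.508312 ≈ 0.76420781

0.764208


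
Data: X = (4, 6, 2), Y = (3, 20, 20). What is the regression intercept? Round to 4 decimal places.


a = ybar - b*xbar, where b = sum((xi-xbar)(yi-ybar)) / sum((xi-xbar)^2)
n = 3, xbar = 12/3 = 4, ybar = 43/3 ≈ 14.333333
Sxy = sum((xi-xbar)(yi-ybar)) = 0
Sxx = sum((xi-xbar)^2) = 8
b = Sxy / Sxx = 0
a = 14.333333 - 0 * 4 = 43/3 ≈ 14.333333

14.3333


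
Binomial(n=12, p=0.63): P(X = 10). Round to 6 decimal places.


P = C(n,k) * p^k * (1-p)^(n-k)
C(12,10) = 66
p^k = 0.63^10 ≈ 0.009849303
(1-p)^(n-k) = 0.37^2 = 0.1369
P = 66 * 0.009849303 * 0.1369 ≈ 0.088992

0.088992


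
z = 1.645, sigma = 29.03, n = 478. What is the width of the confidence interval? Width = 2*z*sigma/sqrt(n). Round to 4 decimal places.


width = 2*z*sigma/sqrt(n)
2*z*sigma = 2 * 1.645 * 29.03 = 95.5087
sqrt(478) ≈ 21.863211
width = 95.5087 / 21.863211 ≈ 4.368466

4.3685


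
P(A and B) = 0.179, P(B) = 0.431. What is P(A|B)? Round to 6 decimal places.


P(A|B) = P(A and B) / P(B) = 0.179 / 0.431 = 179/431 ≈ 0.41531323

0.415313


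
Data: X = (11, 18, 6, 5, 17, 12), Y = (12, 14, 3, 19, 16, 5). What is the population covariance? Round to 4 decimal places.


Cov = (1/n)*sum((xi-xbar)(yi-ybar))
n = 6, xbar = 69/6 = 11.5, ybar = 69/6 = 11.5
sum((xi-xbar)(yi-ybar)) = 35.5
Cov = 35.5 / 6 = 71/12 ≈ 5.916667

5.9167


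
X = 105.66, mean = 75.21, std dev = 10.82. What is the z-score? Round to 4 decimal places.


z = (X - mu) / sigma
X - mu = 105.66 - 75.21 = 30.45
z = 30.45 / 10.82 = 3045/1082 ≈ 2.814233

2.8142


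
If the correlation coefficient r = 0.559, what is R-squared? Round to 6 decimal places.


R^2 = r^2 = (0.559)^2 = 0.312481

0.312481


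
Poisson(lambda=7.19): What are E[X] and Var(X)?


E[X] = Var(X) = lambda = 7.19

7.19, 7.19


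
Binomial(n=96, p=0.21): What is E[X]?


E[X] = n*p = 96 * 0.21 = 20.16

20.16


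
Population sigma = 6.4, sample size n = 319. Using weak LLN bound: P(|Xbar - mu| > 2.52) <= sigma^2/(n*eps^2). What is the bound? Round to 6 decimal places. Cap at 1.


bound = min(1, sigma^2/(n*eps^2))
sigma^2 = 6.4^2 = 40.96
n*eps^2 = 319 * 2.52^2 = 319 * 6.3504 = 2025.7776
sigma^2/(n*eps^2) = 40.96 / 2025.7776 ≈ 0.02021940

0.020219


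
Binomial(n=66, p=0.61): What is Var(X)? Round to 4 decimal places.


Var = n*p*(1-p) = 66 * 0.61 * 0.39 = 15.7014

15.7014


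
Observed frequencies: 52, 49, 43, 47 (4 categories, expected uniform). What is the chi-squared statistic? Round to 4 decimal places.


chi2 = sum((O-E)^2/E), E = total/4
total = 191, E = 191/4 = 47.75
(52 - 47.75)^2 / 47.75 = 18.0625 / 47.75 = 289/764 ≈ 0.378272
(49 - 47.75)^2 / 47.75 = 1.5625 / 47.75 = 25/764 ≈ 0.032723
(43 - 47.75)^2 / 47.75 = 22.5625 / 47.75 = 361/764 ≈ 0.472513
(47 - 47.75)^2 / 47.75 = 0.5625 / 47.75 = 9/764 ≈ 0.011780
chi2 = 171/191 ≈ 0.895288

0.8953


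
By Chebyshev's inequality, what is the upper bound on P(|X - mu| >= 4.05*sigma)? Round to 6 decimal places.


P <= 1/k^2
k^2 = 4.05^2 = 16.4025
1/k^2 = 1 / 16.4025 = 400/6561 ≈ 0.06096632

0.060966


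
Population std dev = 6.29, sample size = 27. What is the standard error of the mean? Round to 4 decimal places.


SE = sigma / sqrt(n)
sqrt(27) ≈ 5.196152
SE = 6.29 / 5.196152 ≈ 1.210511

1.2105


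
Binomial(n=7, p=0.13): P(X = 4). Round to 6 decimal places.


P = C(n,k) * p^k * (1-p)^(n-k)
C(7,4) = 35
p^k = 0.13^4 = 0.00028561
(1-p)^(n-k) = 0.87^3 = 0.658503
P = 35 * 0.00028561 * 0.658503 ≈ 0.006583

0.006583


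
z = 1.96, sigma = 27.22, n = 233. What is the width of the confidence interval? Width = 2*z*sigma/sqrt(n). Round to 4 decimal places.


width = 2*z*sigma/sqrt(n)
2*z*sigma = 2 * 1.96 * 27.22 = 106.7024
sqrt(233) ≈ 15.264338
width = 106.7024 / 15.264338 ≈ 6.990307

6.9903


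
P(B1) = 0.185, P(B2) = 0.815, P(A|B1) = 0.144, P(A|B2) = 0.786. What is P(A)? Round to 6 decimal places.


P(A) = P(A|B1)*P(B1) + P(A|B2)*P(B2)
P(A|B1)*P(B1) = 0.144 * 0.185 = 0.02664
P(A|B2)*P(B2) = 0.786 * 0.815 = 0.64059
P(A) = 0.02664 + 0.64059 = 0.66723

0.667230


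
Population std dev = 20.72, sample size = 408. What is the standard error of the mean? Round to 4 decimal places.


SE = sigma / sqrt(n)
sqrt(408) ≈ 20.199010
SE = 20.72 / 20.199010 ≈ 1.025793

1.0258


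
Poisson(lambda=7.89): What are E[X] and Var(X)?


E[X] = Var(X) = lambda = 7.89

7.89, 7.89


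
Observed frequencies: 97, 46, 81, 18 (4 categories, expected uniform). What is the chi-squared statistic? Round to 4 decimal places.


chi2 = sum((O-E)^2/E), E = total/4
total = 242, E = 242/4 = 60.5
(97 - 60.5)^2 / 60.5 = 1332.25 / 60.5 = 5329/242 ≈ 22.020661
(46 - 60.5)^2 / 60.5 = 210.25 / 60.5 = 841/242 ≈ 3.475207
(81 - 60.5)^2 / 60.5 = 420.25 / 60.5 = 1681/242 ≈ 6.946281
(18 - 60.5)^2 / 60.5 = 1806.25 / 60.5 = 7225/242 ≈ 29.855372
chi2 = 7538/121 ≈ 62.297521

62.2975


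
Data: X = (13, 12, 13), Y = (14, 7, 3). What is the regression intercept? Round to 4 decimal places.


a = ybar - b*xbar, where b = sum((xi-xbar)(yi-ybar)) / sum((xi-xbar)^2)
n = 3, xbar = 38/3 ≈ 12.666667, ybar = 24/3 = 8
Sxy = sum((xi-xbar)(yi-ybar)) = 1
Sxx = sum((xi-xbar)^2) = 2/3 ≈ 0.666667
b = Sxy / Sxx = 1.5
a = 8 - 1.5 * 12.666667 = -11

-11.0000


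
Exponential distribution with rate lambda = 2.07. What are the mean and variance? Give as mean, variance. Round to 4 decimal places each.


mean = 1/lam, var = 1/lam^2
mean = 1 / 2.07 = 100/207 ≈ 0.483092
lam^2 = 2.07^2 = 4.2849
var = 1 / 4.2849 ≈ 0.233378

0.4831, 0.2334


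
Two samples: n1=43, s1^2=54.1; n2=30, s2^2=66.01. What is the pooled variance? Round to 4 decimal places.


sp^2 = ((n1-1)*s1^2 + (n2-1)*s2^2)/(n1+n2-2)
(n1-1)*s1^2 = 42 * 54.1 = 2272.2
(n2-1)*s2^2 = 29 * 66.01 = 1914.29
numerator = 2272.2 + 1914.29 = 4186.49
n1+n2-2 = 71
sp^2 = 4186.49 / 71 = 418649/7100 ≈ 58.964648

58.9646


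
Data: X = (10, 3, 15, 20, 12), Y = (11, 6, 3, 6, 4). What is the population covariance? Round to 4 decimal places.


Cov = (1/n)*sum((xi-xbar)(yi-ybar))
n = 5, xbar = 60/5 = 12, ybar = 30/5 = 6
sum((xi-xbar)(yi-ybar)) = -19
Cov = -19 / 5 = -3.8

-3.8000


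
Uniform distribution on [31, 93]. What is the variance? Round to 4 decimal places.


Var = (b-a)^2 / 12
(b-a)^2 = (93 - 31)^2 = 3844
Var = 3844/12 ≈ 320.333333

320.3333


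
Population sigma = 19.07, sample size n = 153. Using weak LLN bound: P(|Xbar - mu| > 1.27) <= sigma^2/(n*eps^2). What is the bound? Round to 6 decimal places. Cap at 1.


bound = min(1, sigma^2/(n*eps^2))
sigma^2 = 19.07^2 = 363.6649
n*eps^2 = 153 * 1.27^2 = 153 * 1.6129 = 246.7737
sigma^2/(n*eps^2) = 363.6649 / 246.7737 ≈ 1.47367771
this exceeds 1, so the bound is capped at 1

1.000000


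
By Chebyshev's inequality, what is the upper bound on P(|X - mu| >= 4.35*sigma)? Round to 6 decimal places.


P <= 1/k^2
k^2 = 4.35^2 = 18.9225
1/k^2 = 1 / 18.9225 = 400/7569 ≈ 0.05284714

0.052847


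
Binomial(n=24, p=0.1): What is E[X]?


E[X] = n*p = 24 * 0.1 = 2.4

2.4


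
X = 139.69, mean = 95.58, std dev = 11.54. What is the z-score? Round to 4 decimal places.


z = (X - mu) / sigma
X - mu = 139.69 - 95.58 = 44.11
z = 44.11 / 11.54 = 4411/1154 ≈ 3.822357

3.8224


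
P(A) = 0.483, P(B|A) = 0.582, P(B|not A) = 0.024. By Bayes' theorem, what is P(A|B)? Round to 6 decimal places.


P(A|B) = P(B|A)*P(A) / P(B), P(B) = P(B|A)*P(A) + P(B|not A)*P(not A)
P(B|A)*P(A) = 0.582 * 0.483 = 0.281106
P(B|not A)*P(not A) = 0.024 * 0.517 = 0.012408
P(B) = 0.281106 + 0.012408 = 0.293514
P(A|B) = 0.281106 / 0.293514 ≈ 0.95772604

0.957726


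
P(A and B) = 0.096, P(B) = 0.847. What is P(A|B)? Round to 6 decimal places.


P(A|B) = P(A and B) / P(B) = 0.096 / 0.847 = 96/847 ≈ 0.11334120

0.113341


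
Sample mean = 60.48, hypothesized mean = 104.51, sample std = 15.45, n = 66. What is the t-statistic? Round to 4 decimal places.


t = (xbar - mu0) / (s/sqrt(n))
xbar - mu0 = 60.48 - 104.51 = -44.03
sqrt(66) ≈ 8.12403840
s/sqrt(n) = 15.45 / 8.12403840 ≈ 1.90176354
t = -44.03 / 1.90176354 ≈ -23.152195

-23.1522


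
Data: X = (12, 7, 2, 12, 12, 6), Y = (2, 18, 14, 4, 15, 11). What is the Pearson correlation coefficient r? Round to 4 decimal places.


r = sum((xi-xbar)(yi-ybar)) / sqrt(sum((xi-xbar)^2) * sum((yi-ybar)^2))
n = 6, xbar = 51/6 = 8.5, ybar = 64/6 = 32/3 ≈ 10.666667
Sxy = sum((xi-xbar)(yi-ybar)) = -72
Sxx = sum((xi-xbar)^2) = 87.5
Syy = sum((yi-ybar)^2) = 610/3 ≈ 203.333333
sqrt(Sxx*Syy) ≈ 133.385406
r = Sxy / sqrt(Sxx*Syy) = -72 / 133.385406 ≈ -0.539789

-0.5398


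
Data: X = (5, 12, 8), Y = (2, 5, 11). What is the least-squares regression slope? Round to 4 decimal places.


b = sum((xi-xbar)(yi-ybar)) / sum((xi-xbar)^2)
n = 3, xbar = 25/3 ≈ 8.333333, ybar = 18/3 = 6
Sxy = sum((xi-xbar)(yi-ybar)) = 8
Sxx = sum((xi-xbar)^2) = 74/3 ≈ 24.666667
b = Sxy / Sxx = 12/37 ≈ 0.324324

0.3243


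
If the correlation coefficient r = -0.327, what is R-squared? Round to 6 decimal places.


R^2 = r^2 = (-0.327)^2 = 0.106929

0.106929


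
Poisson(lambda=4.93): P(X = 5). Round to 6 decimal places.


P = e^(-lam) * lam^k / k!
e^(-4.93) ≈ 0.007226503
lam^k = 4.93^5 ≈ 2912.289849
k! = 5! = 120
P = 0.007226503 * 2912.289849 / 120 ≈ 0.175381

0.175381


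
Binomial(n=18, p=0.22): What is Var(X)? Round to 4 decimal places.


Var = n*p*(1-p) = 18 * 0.22 * 0.78 = 3.0888

3.0888


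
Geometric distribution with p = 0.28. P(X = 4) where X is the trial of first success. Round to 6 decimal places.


P = (1-p)^(k-1) * p
(1-p)^(k-1) = 0.72^3 = 0.373248
P = 0.373248 * 0.28 ≈ 0.1045094

0.104509


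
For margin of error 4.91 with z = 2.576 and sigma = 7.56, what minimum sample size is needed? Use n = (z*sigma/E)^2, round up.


z*sigma/E = 2.576 * 7.56 / 4.91 ≈ 3.966305
(z*sigma/E)^2 ≈ 15.731579
round up: n = 16

16


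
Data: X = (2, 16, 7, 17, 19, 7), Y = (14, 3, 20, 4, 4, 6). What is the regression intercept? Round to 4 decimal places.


a = ybar - b*xbar, where b = sum((xi-xbar)(yi-ybar)) / sum((xi-xbar)^2)
n = 6, xbar = 68/6 = 34/3 ≈ 11.333333, ybar = 51/6 = 8.5
Sxy = sum((xi-xbar)(yi-ybar)) = -176
Sxx = sum((xi-xbar)^2) = 712/3 ≈ 237.333333
b = Sxy / Sxx = -66/89 ≈ -0.741573
a = 8.5 - (-0.741573) * 11.333333 = 3009/178 ≈ 16.904494

16.9045


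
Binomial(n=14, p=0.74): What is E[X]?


E[X] = n*p = 14 * 0.74 = 10.36

10.36


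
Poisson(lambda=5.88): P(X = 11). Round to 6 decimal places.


P = e^(-lam) * lam^k / k!
e^(-5.88) ≈ 0.002794785
lam^k = 5.88^11 ≈ 290502976.698929
k! = 11! = 39916800
P = 0.002794785 * 290502976.698929 / 39916800 ≈ 0.020340

0.020340


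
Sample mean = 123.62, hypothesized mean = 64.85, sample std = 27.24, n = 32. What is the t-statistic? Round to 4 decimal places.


t = (xbar - mu0) / (s/sqrt(n))
xbar - mu0 = 123.62 - 64.85 = 58.77
sqrt(32) ≈ 5.65685425
s/sqrt(n) = 27.24 / 5.65685425 ≈ 4.81539718
t = 58.77 / 4.81539718 ≈ 12.204601

12.2046


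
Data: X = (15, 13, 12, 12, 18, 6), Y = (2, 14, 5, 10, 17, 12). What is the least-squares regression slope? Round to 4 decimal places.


b = sum((xi-xbar)(yi-ybar)) / sum((xi-xbar)^2)
n = 6, xbar = 76/6 = 38/3 ≈ 12.666667, ybar = 60/6 = 10
Sxy = sum((xi-xbar)(yi-ybar)) = 10
Sxx = sum((xi-xbar)^2) = 238/3 ≈ 79.333333
b = Sxy / Sxx = 15/119 ≈ 0.126050

0.1261


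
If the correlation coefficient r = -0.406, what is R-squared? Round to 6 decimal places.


R^2 = r^2 = (-0.406)^2 = 0.164836

0.164836


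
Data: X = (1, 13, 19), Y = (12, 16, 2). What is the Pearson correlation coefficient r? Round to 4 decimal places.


r = sum((xi-xbar)(yi-ybar)) / sqrt(sum((xi-xbar)^2) * sum((yi-ybar)^2))
n = 3, xbar = 33/3 = 11, ybar = 30/3 = 10
Sxy = sum((xi-xbar)(yi-ybar)) = -72
Sxx = sum((xi-xbar)^2) = 168
Syy = sum((yi-ybar)^2) = 104
sqrt(Sxx*Syy) ≈ 132.181693
r = Sxy / sqrt(Sxx*Syy) = -72 / 132.181693 ≈ -0.544705

-0.5447


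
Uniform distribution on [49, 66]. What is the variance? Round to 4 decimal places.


Var = (b-a)^2 / 12
(b-a)^2 = (66 - 49)^2 = 289
Var = 289/12 ≈ 24.083333

24.0833


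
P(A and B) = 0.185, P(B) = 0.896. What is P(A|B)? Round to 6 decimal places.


P(A|B) = P(A and B) / P(B) = 0.185 / 0.896 = 185/896 ≈ 0.20647321

0.206473


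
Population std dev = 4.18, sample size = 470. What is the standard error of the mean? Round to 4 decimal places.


SE = sigma / sqrt(n)
sqrt(470) ≈ 21.679483
SE = 4.18 / 21.679483 ≈ 0.192809

0.1928


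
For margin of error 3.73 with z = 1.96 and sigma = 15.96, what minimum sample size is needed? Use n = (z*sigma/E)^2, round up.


z*sigma/E = 1.96 * 15.96 / 3.73 = 78204/9325 ≈ 8.386488
(z*sigma/E)^2 ≈ 70.333180
round up: n = 71

71


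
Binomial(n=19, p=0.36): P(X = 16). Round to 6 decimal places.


P = C(n,k) * p^k * (1-p)^(n-k)
C(19,16) = 969
p^k = 0.36^16 ≈ 0.00000007958661
(1-p)^(n-k) = 0.64^3 = 0.262144
P = 969 * 0.00000007958661 * 0.262144 ≈ 0.000020

0.000020


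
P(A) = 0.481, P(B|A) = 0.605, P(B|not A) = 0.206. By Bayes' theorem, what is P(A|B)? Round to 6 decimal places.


P(A|B) = P(B|A)*P(A) / P(B), P(B) = P(B|A)*P(A) + P(B|not A)*P(not A)
P(B|A)*P(A) = 0.605 * 0.481 = 0.291005
P(B|not A)*P(not A) = 0.206 * 0.519 = 0.106914
P(B) = 0.291005 + 0.106914 = 0.397919
P(A|B) = 0.291005 / 0.397919 ≈ 0.73131718

0.731317


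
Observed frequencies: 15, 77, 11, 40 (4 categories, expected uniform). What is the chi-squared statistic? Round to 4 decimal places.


chi2 = sum((O-E)^2/E), E = total/4
total = 143, E = 143/4 = 35.75
(15 - 35.75)^2 / 35.75 = 430.5625 / 35.75 = 6889/572 ≈ 12.043706
(77 - 35.75)^2 / 35.75 = 1701.5625 / 35.75 = 2475/52 ≈ 47.596154
(11 - 35.75)^2 / 35.75 = 612.5625 / 35.75 = 891/52 ≈ 17.134615
(40 - 35.75)^2 / 35.75 = 18.0625 / 35.75 = 289/572 ≈ 0.505245
chi2 = 11051/143 ≈ 77.279720

77.2797


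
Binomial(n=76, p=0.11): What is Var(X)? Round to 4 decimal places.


Var = n*p*(1-p) = 76 * 0.11 * 0.89 = 7.4404

7.4404


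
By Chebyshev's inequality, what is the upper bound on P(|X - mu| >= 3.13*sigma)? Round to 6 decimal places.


P <= 1/k^2
k^2 = 3.13^2 = 9.7969
1/k^2 = 1 / 9.7969 ≈ 0.10207310

0.102073


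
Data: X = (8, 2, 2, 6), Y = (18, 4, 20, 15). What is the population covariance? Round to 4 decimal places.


Cov = (1/n)*sum((xi-xbar)(yi-ybar))
n = 4, xbar = 18/4 = 4.5, ybar = 57/4 = 14.25
sum((xi-xbar)(yi-ybar)) = 25.5
Cov = 25.5 / 4 = 6.375

6.3750


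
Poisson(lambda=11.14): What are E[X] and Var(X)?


E[X] = Var(X) = lambda = 11.14

11.14, 11.14


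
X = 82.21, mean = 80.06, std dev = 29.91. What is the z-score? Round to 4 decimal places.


z = (X - mu) / sigma
X - mu = 82.21 - 80.06 = 2.15
z = 2.15 / 29.91 = 215/2991 ≈ 0.071882

0.0719


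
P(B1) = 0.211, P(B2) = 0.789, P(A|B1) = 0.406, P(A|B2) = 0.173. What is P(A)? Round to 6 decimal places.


P(A) = P(A|B1)*P(B1) + P(A|B2)*P(B2)
P(A|B1)*P(B1) = 0.406 * 0.211 = 0.085666
P(A|B2)*P(B2) = 0.173 * 0.789 = 0.136497
P(A) = 0.085666 + 0.136497 = 0.222163

0.222163


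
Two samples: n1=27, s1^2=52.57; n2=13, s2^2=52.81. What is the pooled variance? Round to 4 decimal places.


sp^2 = ((n1-1)*s1^2 + (n2-1)*s2^2)/(n1+n2-2)
(n1-1)*s1^2 = 26 * 52.57 = 1366.82
(n2-1)*s2^2 = 12 * 52.81 = 633.72
numerator = 1366.82 + 633.72 = 2000.54
n1+n2-2 = 38
sp^2 = 2000.54 / 38 = 100027/1900 ≈ 52.645789

52.6458


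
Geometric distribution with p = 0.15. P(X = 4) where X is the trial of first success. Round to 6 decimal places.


P = (1-p)^(k-1) * p
(1-p)^(k-1) = 0.85^3 = 0.614125
P = 0.614125 * 0.15 = 0.09211875

0.092119


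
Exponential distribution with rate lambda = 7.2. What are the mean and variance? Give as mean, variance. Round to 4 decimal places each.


mean = 1/lam, var = 1/lam^2
mean = 1 / 7.2 = 5/36 ≈ 0.138889
lam^2 = 7.2^2 = 51.84
var = 1 / 51.84 = 25/1296 ≈ 0.019290

0.1389, 0.0193


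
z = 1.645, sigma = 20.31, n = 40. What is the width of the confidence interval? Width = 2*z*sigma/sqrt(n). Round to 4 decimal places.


width = 2*z*sigma/sqrt(n)
2*z*sigma = 2 * 1.645 * 20.31 = 66.8199
sqrt(40) ≈ 6.324555
width = 66.8199 / 6.324555 ≈ 10.565154

10.5652


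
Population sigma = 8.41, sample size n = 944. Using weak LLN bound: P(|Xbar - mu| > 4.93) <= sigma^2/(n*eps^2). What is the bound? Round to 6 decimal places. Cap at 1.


bound = min(1, sigma^2/(n*eps^2))
sigma^2 = 8.41^2 = 70.7281
n*eps^2 = 944 * 4.93^2 = 944 * 24.3049 = 22943.8256
sigma^2/(n*eps^2) = 70.7281 / 22943.8256 ≈ 0.00308266

0.003083


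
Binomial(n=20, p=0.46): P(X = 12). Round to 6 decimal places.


P = C(n,k) * p^k * (1-p)^(n-k)
C(20,12) = 125970
p^k = 0.46^12 ≈ 0.00008976230
(1-p)^(n-k) = 0.54^8 ≈ 0.007230196
P = 125970 * 0.00008976230 * 0.007230196 ≈ 0.081754

0.081754


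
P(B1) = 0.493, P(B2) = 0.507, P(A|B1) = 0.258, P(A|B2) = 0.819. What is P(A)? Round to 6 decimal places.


P(A) = P(A|B1)*P(B1) + P(A|B2)*P(B2)
P(A|B1)*P(B1) = 0.258 * 0.493 = 0.127194
P(A|B2)*P(B2) = 0.819 * 0.507 = 0.415233
P(A) = 0.127194 + 0.415233 = 0.542427

0.542427


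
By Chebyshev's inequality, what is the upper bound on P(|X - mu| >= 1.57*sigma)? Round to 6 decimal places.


P <= 1/k^2
k^2 = 1.57^2 = 2.4649
1/k^2 = 1 / 2.4649 ≈ 0.40569597

0.405696


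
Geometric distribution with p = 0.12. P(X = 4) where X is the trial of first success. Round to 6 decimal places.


P = (1-p)^(k-1) * p
(1-p)^(k-1) = 0.88^3 = 0.681472
P = 0.681472 * 0.12 = 0.08177664

0.081777


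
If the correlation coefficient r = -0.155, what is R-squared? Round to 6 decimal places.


R^2 = r^2 = (-0.155)^2 = 0.024025

0.024025


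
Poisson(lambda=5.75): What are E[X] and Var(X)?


E[X] = Var(X) = lambda = 5.75

5.75, 5.75


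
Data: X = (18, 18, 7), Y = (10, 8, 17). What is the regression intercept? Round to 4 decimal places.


a = ybar - b*xbar, where b = sum((xi-xbar)(yi-ybar)) / sum((xi-xbar)^2)
n = 3, xbar = 43/3 ≈ 14.333333, ybar = 35/3 ≈ 11.666667
Sxy = sum((xi-xbar)(yi-ybar)) = -176/3 ≈ -58.666667
Sxx = sum((xi-xbar)^2) = 242/3 ≈ 80.666667
b = Sxy / Sxx = -8/11 ≈ -0.727273
a = 11.666667 - (-0.727273) * 14.333333 = 243/11 ≈ 22.090909

22.0909


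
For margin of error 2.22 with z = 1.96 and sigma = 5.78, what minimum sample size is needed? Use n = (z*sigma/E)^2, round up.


z*sigma/E = 1.96 * 5.78 / 2.22 = 14161/2775 ≈ 5.103063
(z*sigma/E)^2 ≈ 26.041253
round up: n = 27

27


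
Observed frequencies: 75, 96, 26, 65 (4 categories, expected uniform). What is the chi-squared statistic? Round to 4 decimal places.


chi2 = sum((O-E)^2/E), E = total/4
total = 262, E = 262/4 = 65.5
(75 - 65.5)^2 / 65.5 = 90.25 / 65.5 = 361/262 ≈ 1.377863
(96 - 65.5)^2 / 65.5 = 930.25 / 65.5 = 3721/262 ≈ 14.202290
(26 - 65.5)^2 / 65.5 = 1560.25 / 65.5 = 6241/262 ≈ 23.820611
(65 - 65.5)^2 / 65.5 = 0.25 / 65.5 = 1/262 ≈ 0.003817
chi2 = 5162/131 ≈ 39.404580

39.4046


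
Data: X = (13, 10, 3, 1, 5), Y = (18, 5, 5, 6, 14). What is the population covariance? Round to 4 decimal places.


Cov = (1/n)*sum((xi-xbar)(yi-ybar))
n = 5, xbar = 32/5 = 6.4, ybar = 48/5 = 9.6
sum((xi-xbar)(yi-ybar)) = 67.8
Cov = 67.8 / 5 = 13.56

13.5600


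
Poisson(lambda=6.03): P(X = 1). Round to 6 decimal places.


P = e^(-lam) * lam^k / k!
e^(-6.03) ≈ 0.002405494
lam^k = 6.03^1 = 6.03
k! = 1! = 1
P = 0.002405494 * 6.03 / 1 ≈ 0.014505

0.014505


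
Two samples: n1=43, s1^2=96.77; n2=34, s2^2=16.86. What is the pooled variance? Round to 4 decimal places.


sp^2 = ((n1-1)*s1^2 + (n2-1)*s2^2)/(n1+n2-2)
(n1-1)*s1^2 = 42 * 96.77 = 4064.34
(n2-1)*s2^2 = 33 * 16.86 = 556.38
numerator = 4064.34 + 556.38 = 4620.72
n1+n2-2 = 75
sp^2 = 4620.72 / 75 = 61.6096

61.6096


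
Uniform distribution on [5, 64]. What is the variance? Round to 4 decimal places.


Var = (b-a)^2 / 12
(b-a)^2 = (64 - 5)^2 = 3481
Var = 3481/12 ≈ 290.083333

290.0833


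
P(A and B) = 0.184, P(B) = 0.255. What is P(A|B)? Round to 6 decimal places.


P(A|B) = P(A and B) / P(B) = 0.184 / 0.255 = 184/255 ≈ 0.72156863

0.721569


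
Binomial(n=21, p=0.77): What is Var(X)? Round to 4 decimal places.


Var = n*p*(1-p) = 21 * 0.77 * 0.23 = 3.7191

3.7191


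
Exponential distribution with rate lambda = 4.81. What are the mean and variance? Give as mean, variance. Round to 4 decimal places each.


mean = 1/lam, var = 1/lam^2
mean = 1 / 4.81 = 100/481 ≈ 0.207900
lam^2 = 4.81^2 = 23.1361
var = 1 / 23.1361 ≈ 0.043222

0.2079, 0.0432


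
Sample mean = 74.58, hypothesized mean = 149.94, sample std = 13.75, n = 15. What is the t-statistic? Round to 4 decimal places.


t = (xbar - mu0) / (s/sqrt(n))
xbar - mu0 = 74.58 - 149.94 = -75.36
sqrt(15) ≈ 3.87298335
s/sqrt(n) = 13.75 / 3.87298335 ≈ 3.55023473
t = -75.36 / 3.55023473 ≈ -21.226765

-21.2268


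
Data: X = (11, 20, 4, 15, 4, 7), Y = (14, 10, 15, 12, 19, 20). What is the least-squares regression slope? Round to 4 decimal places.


b = sum((xi-xbar)(yi-ybar)) / sum((xi-xbar)^2)
n = 6, xbar = 61/6 ≈ 10.166667, ybar = 90/6 = 15
Sxy = sum((xi-xbar)(yi-ybar)) = -105
Sxx = sum((xi-xbar)^2) = 1241/6 ≈ 206.833333
b = Sxy / Sxx = -630/1241 ≈ -0.507655

-0.5077


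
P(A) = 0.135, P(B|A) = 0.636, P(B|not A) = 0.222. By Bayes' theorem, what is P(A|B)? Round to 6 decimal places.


P(A|B) = P(B|A)*P(A) / P(B), P(B) = P(B|A)*P(A) + P(B|not A)*P(not A)
P(B|A)*P(A) = 0.636 * 0.135 = 0.08586
P(B|not A)*P(not A) = 0.222 * 0.865 = 0.19203
P(B) = 0.08586 + 0.19203 = 0.27789
P(A|B) = 0.08586 / 0.27789 = 2862/9263 ≈ 0.30897118

0.308971


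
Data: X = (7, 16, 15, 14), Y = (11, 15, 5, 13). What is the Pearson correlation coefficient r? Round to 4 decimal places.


r = sum((xi-xbar)(yi-ybar)) / sqrt(sum((xi-xbar)^2) * sum((yi-ybar)^2))
n = 4, xbar = 52/4 = 13, ybar = 44/4 = 11
Sxy = sum((xi-xbar)(yi-ybar)) = 2
Sxx = sum((xi-xbar)^2) = 50
Syy = sum((yi-ybar)^2) = 56
sqrt(Sxx*Syy) ≈ 52.915026
r = Sxy / sqrt(Sxx*Syy) = 2 / 52.915026 ≈ 0.037796

0.0378


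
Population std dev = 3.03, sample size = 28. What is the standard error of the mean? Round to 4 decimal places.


SE = sigma / sqrt(n)
sqrt(28) ≈ 5.291503
SE = 3.03 / 5.291503 ≈ 0.572616

0.5726


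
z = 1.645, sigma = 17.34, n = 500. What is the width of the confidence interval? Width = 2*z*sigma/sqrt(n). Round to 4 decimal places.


width = 2*z*sigma/sqrt(n)
2*z*sigma = 2 * 1.645 * 17.34 = 57.0486
sqrt(500) ≈ 22.360680
width = 57.0486 / 22.360680 ≈ 2.551291

2.5513


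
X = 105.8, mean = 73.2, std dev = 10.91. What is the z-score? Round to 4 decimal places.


z = (X - mu) / sigma
X - mu = 105.8 - 73.2 = 32.6
z = 32.6 / 10.91 = 3260/1091 ≈ 2.988084

2.9881


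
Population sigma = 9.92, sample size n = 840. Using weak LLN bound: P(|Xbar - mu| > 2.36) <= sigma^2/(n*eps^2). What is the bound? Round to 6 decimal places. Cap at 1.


bound = min(1, sigma^2/(n*eps^2))
sigma^2 = 9.92^2 = 98.4064
n*eps^2 = 840 * 2.36^2 = 840 * 5.5696 = 4678.464
sigma^2/(n*eps^2) = 98.4064 / 4678.464 ≈ 0.02103391

0.021034


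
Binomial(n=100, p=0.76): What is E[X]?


E[X] = n*p = 100 * 0.76 = 76

76


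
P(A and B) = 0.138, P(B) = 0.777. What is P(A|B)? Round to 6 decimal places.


P(A|B) = P(A and B) / P(B) = 0.138 / 0.777 = 46/259 ≈ 0.17760618

0.177606


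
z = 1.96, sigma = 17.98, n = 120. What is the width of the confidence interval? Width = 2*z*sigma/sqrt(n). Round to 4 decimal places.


width = 2*z*sigma/sqrt(n)
2*z*sigma = 2 * 1.96 * 17.98 = 70.4816
sqrt(120) ≈ 10.954451
width = 70.4816 / 10.954451 ≈ 6.434060

6.4341


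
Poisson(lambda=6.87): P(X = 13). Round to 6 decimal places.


P = e^(-lam) * lam^k / k!
e^(-6.87) ≈ 0.001038477
lam^k = 6.87^13 ≈ 75934227966.454983
k! = 13! = 6227020800
P = 0.001038477 * 75934227966.454983 / 6227020800 ≈ 0.012664

0.012664


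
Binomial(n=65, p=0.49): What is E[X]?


E[X] = n*p = 65 * 0.49 = 31.85

31.85


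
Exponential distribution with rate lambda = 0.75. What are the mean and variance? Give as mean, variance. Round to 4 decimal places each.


mean = 1/lam, var = 1/lam^2
mean = 1 / 0.75 = 4/3 ≈ 1.333333
lam^2 = 0.75^2 = 0.5625
var = 1 / 0.5625 = 16/9 ≈ 1.777778

1.3333, 1.7778


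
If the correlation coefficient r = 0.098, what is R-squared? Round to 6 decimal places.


R^2 = r^2 = (0.098)^2 = 0.009604

0.009604


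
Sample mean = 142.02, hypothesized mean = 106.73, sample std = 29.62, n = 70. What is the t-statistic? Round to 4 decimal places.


t = (xbar - mu0) / (s/sqrt(n))
xbar - mu0 = 142.02 - 106.73 = 35.29
sqrt(70) ≈ 8.36660027
s/sqrt(n) = 29.62 / 8.36660027 ≈ 3.54026714
t = 35.29 / 3.54026714 ≈ 9.968174

9.9682


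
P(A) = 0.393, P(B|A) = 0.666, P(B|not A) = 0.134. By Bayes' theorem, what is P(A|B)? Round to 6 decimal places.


P(A|B) = P(B|A)*P(A) / P(B), P(B) = P(B|A)*P(A) + P(B|not A)*P(not A)
P(B|A)*P(A) = 0.666 * 0.393 = 0.261738
P(B|not A)*P(not A) = 0.134 * 0.607 = 0.081338
P(B) = 0.261738 + 0.081338 = 0.343076
P(A|B) = 0.261738 / 0.343076 ≈ 0.76291551

0.762916


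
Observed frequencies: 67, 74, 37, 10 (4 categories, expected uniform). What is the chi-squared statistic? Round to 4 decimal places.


chi2 = sum((O-E)^2/E), E = total/4
total = 188, E = 188/4 = 47
(67 - 47)^2 / 47 = 400 / 47 = 400/47 ≈ 8.510638
(74 - 47)^2 / 47 = 729 / 47 = 729/47 ≈ 15.510638
(37 - 47)^2 / 47 = 100 / 47 = 100/47 ≈ 2.127660
(10 - 47)^2 / 47 = 1369 / 47 = 1369/47 ≈ 29.127660
chi2 = 2598/47 ≈ 55.276596

55.2766


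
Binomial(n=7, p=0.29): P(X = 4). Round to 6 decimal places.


P = C(n,k) * p^k * (1-p)^(n-k)
C(7,4) = 35
p^k = 0.29^4 = 0.00707281
(1-p)^(n-k) = 0.71^3 = 0.357911
P = 35 * 0.00707281 * 0.357911 ≈ 0.088600

0.088600


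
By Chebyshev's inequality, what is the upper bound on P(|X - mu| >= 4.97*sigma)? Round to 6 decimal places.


P <= 1/k^2
k^2 = 4.97^2 = 24.7009
1/k^2 = 1 / 24.7009 ≈ 0.04048435

0.040484


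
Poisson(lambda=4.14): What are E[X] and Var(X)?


E[X] = Var(X) = lambda = 4.14

4.14, 4.14


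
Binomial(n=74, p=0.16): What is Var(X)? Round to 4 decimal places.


Var = n*p*(1-p) = 74 * 0.16 * 0.84 = 9.9456

9.9456


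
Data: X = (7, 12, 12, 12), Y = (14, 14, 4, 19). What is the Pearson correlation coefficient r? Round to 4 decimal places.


r = sum((xi-xbar)(yi-ybar)) / sqrt(sum((xi-xbar)^2) * sum((yi-ybar)^2))
n = 4, xbar = 43/4 = 10.75, ybar = 51/4 = 12.75
Sxy = sum((xi-xbar)(yi-ybar)) = -6.25
Sxx = sum((xi-xbar)^2) = 18.75
Syy = sum((yi-ybar)^2) = 118.75
sqrt(Sxx*Syy) ≈ 47.186465
r = Sxy / sqrt(Sxx*Syy) = -6.25 / 47.186465 ≈ -0.132453

-0.1325


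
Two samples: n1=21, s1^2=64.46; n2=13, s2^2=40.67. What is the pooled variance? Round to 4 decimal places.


sp^2 = ((n1-1)*s1^2 + (n2-1)*s2^2)/(n1+n2-2)
(n1-1)*s1^2 = 20 * 64.46 = 1289.2
(n2-1)*s2^2 = 12 * 40.67 = 488.04
numerator = 1289.2 + 488.04 = 1777.24
n1+n2-2 = 32
sp^2 = 1777.24 / 32 = 55.53875

55.5388


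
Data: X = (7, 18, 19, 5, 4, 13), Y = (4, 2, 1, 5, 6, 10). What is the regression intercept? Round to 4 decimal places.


a = ybar - b*xbar, where b = sum((xi-xbar)(yi-ybar)) / sum((xi-xbar)^2)
n = 6, xbar = 66/6 = 11, ybar = 28/6 = 14/3 ≈ 4.666667
Sxy = sum((xi-xbar)(yi-ybar)) = -46
Sxx = sum((xi-xbar)^2) = 218
b = Sxy / Sxx = -23/109 ≈ -0.211009
a = 4.666667 - (-0.211009) * 11 = 2285/327 ≈ 6.987768

6.9878


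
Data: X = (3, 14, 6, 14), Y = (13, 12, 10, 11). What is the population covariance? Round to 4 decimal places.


Cov = (1/n)*sum((xi-xbar)(yi-ybar))
n = 4, xbar = 37/4 = 9.25, ybar = 46/4 = 11.5
sum((xi-xbar)(yi-ybar)) = -4.5
Cov = -4.5 / 4 = -1.125

-1.1250


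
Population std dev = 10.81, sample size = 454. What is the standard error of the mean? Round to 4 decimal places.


SE = sigma / sqrt(n)
sqrt(454) ≈ 21.307276
SE = 10.81 / 21.307276 ≈ 0.507338

0.5073


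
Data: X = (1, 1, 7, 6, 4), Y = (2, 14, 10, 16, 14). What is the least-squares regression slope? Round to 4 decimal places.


b = sum((xi-xbar)(yi-ybar)) / sum((xi-xbar)^2)
n = 5, xbar = 19/5 = 3.8, ybar = 56/5 = 11.2
Sxy = sum((xi-xbar)(yi-ybar)) = 25.2
Sxx = sum((xi-xbar)^2) = 30.8
b = Sxy / Sxx = 9/11 ≈ 0.818182

0.8182


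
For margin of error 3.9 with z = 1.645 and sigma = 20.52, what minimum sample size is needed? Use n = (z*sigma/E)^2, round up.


z*sigma/E = 1.645 * 20.52 / 3.9 = 56259/6500 ≈ 8.655231
(z*sigma/E)^2 ≈ 74.913020
round up: n = 75

75


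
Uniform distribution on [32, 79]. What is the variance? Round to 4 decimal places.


Var = (b-a)^2 / 12
(b-a)^2 = (79 - 32)^2 = 2209
Var = 2209/12 ≈ 184.083333

184.0833


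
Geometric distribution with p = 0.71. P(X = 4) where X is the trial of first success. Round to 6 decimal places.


P = (1-p)^(k-1) * p
(1-p)^(k-1) = 0.29^3 = 0.024389
P = 0.024389 * 0.71 = 0.01731619

0.017316


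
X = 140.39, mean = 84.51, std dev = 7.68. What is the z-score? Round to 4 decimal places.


z = (X - mu) / sigma
X - mu = 140.39 - 84.51 = 55.88
z = 55.88 / 7.68 = 1397/192 ≈ 7.276042

7.2760


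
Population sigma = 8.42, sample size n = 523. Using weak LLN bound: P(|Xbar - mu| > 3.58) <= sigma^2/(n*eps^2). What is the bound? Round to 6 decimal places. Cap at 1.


bound = min(1, sigma^2/(n*eps^2))
sigma^2 = 8.42^2 = 70.8964
n*eps^2 = 523 * 3.58^2 = 523 * 12.8164 = 6702.9772
sigma^2/(n*eps^2) = 70.8964 / 6702.9772 ≈ 0.01057685

0.010577


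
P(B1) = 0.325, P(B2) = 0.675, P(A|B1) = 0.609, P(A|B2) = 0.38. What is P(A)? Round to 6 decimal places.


P(A) = P(A|B1)*P(B1) + P(A|B2)*P(B2)
P(A|B1)*P(B1) = 0.609 * 0.325 = 0.197925
P(A|B2)*P(B2) = 0.38 * 0.675 = 0.2565
P(A) = 0.197925 + 0.2565 = 0.454425

0.454425


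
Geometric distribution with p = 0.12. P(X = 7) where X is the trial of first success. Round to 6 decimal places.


P = (1-p)^(k-1) * p
(1-p)^(k-1) = 0.88^6 ≈ 0.4644041
P = 0.4644041 * 0.12 ≈ 0.05572849

0.055728


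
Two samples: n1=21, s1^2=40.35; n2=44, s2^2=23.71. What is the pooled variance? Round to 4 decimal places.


sp^2 = ((n1-1)*s1^2 + (n2-1)*s2^2)/(n1+n2-2)
(n1-1)*s1^2 = 20 * 40.35 = 807
(n2-1)*s2^2 = 43 * 23.71 = 1019.53
numerator = 807 + 1019.53 = 1826.53
n1+n2-2 = 63
sp^2 = 1826.53 / 63 = 182653/6300 ≈ 28.992540

28.9925


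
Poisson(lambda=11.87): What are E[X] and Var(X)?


E[X] = Var(X) = lambda = 11.87

11.87, 11.87


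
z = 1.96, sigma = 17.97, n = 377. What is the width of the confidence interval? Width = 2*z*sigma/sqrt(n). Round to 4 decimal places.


width = 2*z*sigma/sqrt(n)
2*z*sigma = 2 * 1.96 * 17.97 = 70.4424
sqrt(377) ≈ 19.416488
width = 70.4424 / 19.416488 ≈ 3.627968

3.6280


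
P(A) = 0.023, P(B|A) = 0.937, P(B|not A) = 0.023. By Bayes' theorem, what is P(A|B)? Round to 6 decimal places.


P(A|B) = P(B|A)*P(A) / P(B), P(B) = P(B|A)*P(A) + P(B|not A)*P(not A)
P(B|A)*P(A) = 0.937 * 0.023 = 0.021551
P(B|not A)*P(not A) = 0.023 * 0.977 = 0.022471
P(B) = 0.021551 + 0.022471 = 0.044022
P(A|B) = 0.021551 / 0.044022 = 937/1914 ≈ 0.48955068

0.489551


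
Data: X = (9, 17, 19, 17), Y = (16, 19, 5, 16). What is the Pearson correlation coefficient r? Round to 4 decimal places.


r = sum((xi-xbar)(yi-ybar)) / sqrt(sum((xi-xbar)^2) * sum((yi-ybar)^2))
n = 4, xbar = 62/4 = 15.5, ybar = 56/4 = 14
Sxy = sum((xi-xbar)(yi-ybar)) = -34
Sxx = sum((xi-xbar)^2) = 59
Syy = sum((yi-ybar)^2) = 114
sqrt(Sxx*Syy) ≈ 82.012194
r = Sxy / sqrt(Sxx*Syy) = -34 / 82.012194 ≈ -0.414572

-0.4146


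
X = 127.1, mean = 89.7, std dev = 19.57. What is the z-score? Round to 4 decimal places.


z = (X - mu) / sigma
X - mu = 127.1 - 89.7 = 37.4
z = 37.4 / 19.57 = 3740/1957 ≈ 1.911088

1.9111


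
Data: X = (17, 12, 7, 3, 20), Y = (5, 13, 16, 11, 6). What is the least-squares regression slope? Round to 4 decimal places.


b = sum((xi-xbar)(yi-ybar)) / sum((xi-xbar)^2)
n = 5, xbar = 59/5 = 11.8, ybar = 51/5 = 10.2
Sxy = sum((xi-xbar)(yi-ybar)) = -95.8
Sxx = sum((xi-xbar)^2) = 194.8
b = Sxy / Sxx = -479/974 ≈ -0.491786

-0.4918


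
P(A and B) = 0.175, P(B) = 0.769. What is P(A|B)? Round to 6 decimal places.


P(A|B) = P(A and B) / P(B) = 0.175 / 0.769 = 175/769 ≈ 0.22756827

0.227568


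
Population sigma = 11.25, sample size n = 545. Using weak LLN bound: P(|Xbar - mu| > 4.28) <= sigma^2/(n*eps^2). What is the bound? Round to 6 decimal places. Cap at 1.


bound = min(1, sigma^2/(n*eps^2))
sigma^2 = 11.25^2 = 126.5625
n*eps^2 = 545 * 4.28^2 = 545 * 18.3184 = 9983.528
sigma^2/(n*eps^2) = 126.5625 / 9983.528 ≈ 0.01267713

0.012677


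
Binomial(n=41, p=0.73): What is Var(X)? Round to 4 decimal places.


Var = n*p*(1-p) = 41 * 0.73 * 0.27 = 8.0811

8.0811


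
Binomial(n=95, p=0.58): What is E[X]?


E[X] = n*p = 95 * 0.58 = 55.1

55.1


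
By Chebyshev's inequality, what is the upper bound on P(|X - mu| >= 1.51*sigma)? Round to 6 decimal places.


P <= 1/k^2
k^2 = 1.51^2 = 2.2801
1/k^2 = 1 / 2.2801 ≈ 0.43857726

0.438577


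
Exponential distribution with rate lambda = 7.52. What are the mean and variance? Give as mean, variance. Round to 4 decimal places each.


mean = 1/lam, var = 1/lam^2
mean = 1 / 7.52 = 25/188 ≈ 0.132979
lam^2 = 7.52^2 = 56.5504
var = 1 / 56.5504 ≈ 0.017683

0.1330, 0.0177


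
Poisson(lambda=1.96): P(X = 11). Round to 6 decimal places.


P = e^(-lam) * lam^k / k!
e^(-1.96) ≈ 0.1408584
lam^k = 1.96^11 ≈ 1639.897806
k! = 11! = 39916800
P = 0.1408584 * 1639.897806 / 39916800 ≈ 0.000006

0.000006


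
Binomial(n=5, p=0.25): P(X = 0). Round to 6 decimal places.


P = C(n,k) * p^k * (1-p)^(n-k)
C(5,0) = 1
p^k = 0.25^0 = 1
(1-p)^(n-k) = 0.75^5 = 243/1024 ≈ 0.2373047
P = 1 * 1 * 0.2373047 = 243/1024 ≈ 0.237305

0.237305


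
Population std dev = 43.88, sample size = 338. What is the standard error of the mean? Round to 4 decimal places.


SE = sigma / sqrt(n)
sqrt(338) ≈ 18.384776
SE = 43.88 / 18.384776 ≈ 2.386757

2.3868


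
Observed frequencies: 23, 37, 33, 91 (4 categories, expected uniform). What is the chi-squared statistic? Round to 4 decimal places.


chi2 = sum((O-E)^2/E), E = total/4
total = 184, E = 184/4 = 46
(23 - 46)^2 / 46 = 529 / 46 = 11.5
(37 - 46)^2 / 46 = 81 / 46 = 81/46 ≈ 1.760870
(33 - 46)^2 / 46 = 169 / 46 = 169/46 ≈ 3.673913
(91 - 46)^2 / 46 = 2025 / 46 = 2025/46 ≈ 44.021739
chi2 = 1402/23 ≈ 60.956522

60.9565


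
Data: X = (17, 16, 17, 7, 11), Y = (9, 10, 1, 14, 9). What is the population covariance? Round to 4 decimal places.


Cov = (1/n)*sum((xi-xbar)(yi-ybar))
n = 5, xbar = 68/5 = 13.6, ybar = 43/5 = 8.6
sum((xi-xbar)(yi-ybar)) = -57.8
Cov = -57.8 / 5 = -11.56

-11.5600


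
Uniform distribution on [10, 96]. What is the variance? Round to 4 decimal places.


Var = (b-a)^2 / 12
(b-a)^2 = (96 - 10)^2 = 7396
Var = 7396/12 ≈ 616.333333

616.3333


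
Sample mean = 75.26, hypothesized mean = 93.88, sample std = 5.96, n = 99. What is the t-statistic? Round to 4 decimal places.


t = (xbar - mu0) / (s/sqrt(n))
xbar - mu0 = 75.26 - 93.88 = -18.62
sqrt(99) ≈ 9.94987437
s/sqrt(n) = 5.96 / 9.94987437 ≈ 0.59900254
t = -18.62 / 0.59900254 ≈ -31.085010

-31.0850


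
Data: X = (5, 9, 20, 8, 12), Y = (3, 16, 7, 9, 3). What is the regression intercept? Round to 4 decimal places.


a = ybar - b*xbar, where b = sum((xi-xbar)(yi-ybar)) / sum((xi-xbar)^2)
n = 5, xbar = 54/5 = 10.8, ybar = 38/5 = 7.6
Sxy = sum((xi-xbar)(yi-ybar)) = -3.4
Sxx = sum((xi-xbar)^2) = 130.8
b = Sxy / Sxx = -17/654 ≈ -0.025994
a = 7.6 - (-0.025994) * 10.8 = 859/109 ≈ 7.880734

7.8807


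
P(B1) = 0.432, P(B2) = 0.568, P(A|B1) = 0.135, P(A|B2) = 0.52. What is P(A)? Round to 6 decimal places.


P(A) = P(A|B1)*P(B1) + P(A|B2)*P(B2)
P(A|B1)*P(B1) = 0.135 * 0.432 = 0.05832
P(A|B2)*P(B2) = 0.52 * 0.568 = 0.29536
P(A) = 0.05832 + 0.29536 = 0.35368

0.353680


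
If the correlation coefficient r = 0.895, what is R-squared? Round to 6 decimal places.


R^2 = r^2 = (0.895)^2 = 0.801025

0.801025


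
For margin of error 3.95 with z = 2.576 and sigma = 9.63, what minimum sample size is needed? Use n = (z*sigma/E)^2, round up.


z*sigma/E = 2.576 * 9.63 / 3.95 ≈ 6.280223
(z*sigma/E)^2 ≈ 39.441198
round up: n = 40

40


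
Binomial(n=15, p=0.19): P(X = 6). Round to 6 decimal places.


P = C(n,k) * p^k * (1-p)^(n-k)
C(15,6) = 5005
p^k = 0.19^6 ≈ 0.00004704588
(1-p)^(n-k) = 0.81^9 ≈ 0.1500946
P = 5005 * 0.00004704588 * 0.1500946 ≈ 0.035342

0.035342


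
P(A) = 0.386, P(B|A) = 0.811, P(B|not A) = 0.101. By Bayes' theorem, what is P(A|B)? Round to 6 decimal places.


P(A|B) = P(B|A)*P(A) / P(B), P(B) = P(B|A)*P(A) + P(B|not A)*P(not A)
P(B|A)*P(A) = 0.811 * 0.386 = 0.313046
P(B|not A)*P(not A) = 0.101 * 0.614 = 0.062014
P(B) = 0.313046 + 0.062014 = 0.37506
P(A|B) = 0.313046 / 0.37506 ≈ 0.83465579

0.834656


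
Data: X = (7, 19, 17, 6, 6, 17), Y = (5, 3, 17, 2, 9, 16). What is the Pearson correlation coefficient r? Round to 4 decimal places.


r = sum((xi-xbar)(yi-ybar)) / sqrt(sum((xi-xbar)^2) * sum((yi-ybar)^2))
n = 6, xbar = 72/6 = 12, ybar = 52/6 = 26/3 ≈ 8.666667
Sxy = sum((xi-xbar)(yi-ybar)) = 95
Sxx = sum((xi-xbar)^2) = 196
Syy = sum((yi-ybar)^2) = 640/3 ≈ 213.333333
sqrt(Sxx*Syy) ≈ 204.483088
r = Sxy / sqrt(Sxx*Syy) = 95 / 204.483088 ≈ 0.464586

0.4646


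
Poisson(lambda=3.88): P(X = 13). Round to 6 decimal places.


P = e^(-lam) * lam^k / k!
e^(-3.88) ≈ 0.02065083
lam^k = 3.88^13 ≈ 45166083.462237
k! = 13! = 6227020800
P = 0.02065083 * 45166083.462237 / 6227020800 ≈ 0.000150

0.000150


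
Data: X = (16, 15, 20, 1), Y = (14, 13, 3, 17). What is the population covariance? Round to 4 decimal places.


Cov = (1/n)*sum((xi-xbar)(yi-ybar))
n = 4, xbar = 52/4 = 13, ybar = 47/4 = 11.75
sum((xi-xbar)(yi-ybar)) = -115
Cov = -115 / 4 = -28.75

-28.7500


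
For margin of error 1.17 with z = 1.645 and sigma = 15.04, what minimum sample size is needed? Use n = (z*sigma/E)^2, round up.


z*sigma/E = 1.645 * 15.04 / 1.17 = 61852/2925 ≈ 21.145983
(z*sigma/E)^2 ≈ 447.152593
round up: n = 448

448


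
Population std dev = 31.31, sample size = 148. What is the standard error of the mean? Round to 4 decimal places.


SE = sigma / sqrt(n)
sqrt(148) ≈ 12.165525
SE = 31.31 / 12.165525 ≈ 2.573666

2.5737


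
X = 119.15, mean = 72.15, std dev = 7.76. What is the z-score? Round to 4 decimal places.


z = (X - mu) / sigma
X - mu = 119.15 - 72.15 = 47
z = 47 / 7.76 = 1175/194 ≈ 6.056701

6.0567


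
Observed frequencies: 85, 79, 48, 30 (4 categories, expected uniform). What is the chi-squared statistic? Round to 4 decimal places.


chi2 = sum((O-E)^2/E), E = total/4
total = 242, E = 242/4 = 60.5
(85 - 60.5)^2 / 60.5 = 600.25 / 60.5 = 2401/242 ≈ 9.921488
(79 - 60.5)^2 / 60.5 = 342.25 / 60.5 = 1369/242 ≈ 5.657025
(48 - 60.5)^2 / 60.5 = 156.25 / 60.5 = 625/242 ≈ 2.582645
(30 - 60.5)^2 / 60.5 = 930.25 / 60.5 = 3721/242 ≈ 15.376033
chi2 = 4058/121 ≈ 33.537190

33.5372


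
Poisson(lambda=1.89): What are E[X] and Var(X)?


E[X] = Var(X) = lambda = 1.89

1.89, 1.89


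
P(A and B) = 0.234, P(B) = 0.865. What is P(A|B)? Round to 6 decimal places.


P(A|B) = P(A and B) / P(B) = 0.234 / 0.865 = 234/865 ≈ 0.27052023

0.270520
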